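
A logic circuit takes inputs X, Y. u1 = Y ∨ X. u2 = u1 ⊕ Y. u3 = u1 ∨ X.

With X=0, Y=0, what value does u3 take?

u1 = 0 ∨ 0 = 0
u3 = 0 ∨ 0 = 0

0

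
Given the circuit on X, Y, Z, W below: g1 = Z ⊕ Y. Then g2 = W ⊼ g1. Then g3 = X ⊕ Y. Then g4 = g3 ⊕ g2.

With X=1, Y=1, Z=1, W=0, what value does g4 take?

1

g1 = 1 ⊕ 1 = 0
g2 = 0 ⊼ 0 = 1
g3 = 1 ⊕ 1 = 0
g4 = 0 ⊕ 1 = 1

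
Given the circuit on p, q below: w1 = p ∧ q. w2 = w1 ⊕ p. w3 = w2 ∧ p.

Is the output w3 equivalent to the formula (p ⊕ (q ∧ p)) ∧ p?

Yes

w1 = p ∧ q
w2 = w1 ⊕ p = (p ∧ q) ⊕ p
w3 = w2 ∧ p = ((p ∧ q) ⊕ p) ∧ p
At p=0, q=0: circuit gives 0, formula gives 0.
At p=1, q=0: circuit gives 1, formula gives 1.
Agrees on all 4 inputs.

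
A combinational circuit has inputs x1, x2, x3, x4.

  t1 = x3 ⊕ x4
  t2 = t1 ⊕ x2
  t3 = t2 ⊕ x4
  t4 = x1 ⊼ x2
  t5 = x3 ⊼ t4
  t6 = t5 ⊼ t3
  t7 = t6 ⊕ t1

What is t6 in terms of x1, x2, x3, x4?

t1 = x3 ⊕ x4
t2 = t1 ⊕ x2 = (x3 ⊕ x4) ⊕ x2
t3 = t2 ⊕ x4 = ((x3 ⊕ x4) ⊕ x2) ⊕ x4
t4 = x1 ⊼ x2
t5 = x3 ⊼ t4 = x3 ⊼ (x1 ⊼ x2)
t6 = t5 ⊼ t3 = (x3 ⊼ (x1 ⊼ x2)) ⊼ (((x3 ⊕ x4) ⊕ x2) ⊕ x4)

(x3 ⊼ (x1 ⊼ x2)) ⊼ (((x3 ⊕ x4) ⊕ x2) ⊕ x4)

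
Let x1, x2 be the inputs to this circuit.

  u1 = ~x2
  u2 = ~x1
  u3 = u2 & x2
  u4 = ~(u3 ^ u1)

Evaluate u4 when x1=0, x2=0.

u1 = ~0 = 1
u2 = ~0 = 1
u3 = 1 & 0 = 0
u4 = ~(0 ^ 1) = 0

0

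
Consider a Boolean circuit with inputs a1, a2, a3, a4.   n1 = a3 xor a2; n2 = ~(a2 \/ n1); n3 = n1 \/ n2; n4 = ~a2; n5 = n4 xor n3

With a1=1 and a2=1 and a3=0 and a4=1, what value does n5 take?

1

n1 = 0 xor 1 = 1
n2 = ~(1 \/ 1) = 0
n3 = 1 \/ 0 = 1
n4 = ~1 = 0
n5 = 0 xor 1 = 1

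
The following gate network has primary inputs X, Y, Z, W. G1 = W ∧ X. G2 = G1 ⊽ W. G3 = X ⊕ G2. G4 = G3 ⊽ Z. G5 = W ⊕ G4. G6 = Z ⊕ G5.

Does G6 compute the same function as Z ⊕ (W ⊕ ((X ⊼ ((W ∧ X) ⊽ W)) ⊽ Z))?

G1 = W ∧ X
G2 = G1 ⊽ W = (W ∧ X) ⊽ W
G3 = X ⊕ G2 = X ⊕ ((W ∧ X) ⊽ W)
G4 = G3 ⊽ Z = (X ⊕ ((W ∧ X) ⊽ W)) ⊽ Z
G5 = W ⊕ G4 = W ⊕ ((X ⊕ ((W ∧ X) ⊽ W)) ⊽ Z)
G6 = Z ⊕ G5 = Z ⊕ (W ⊕ ((X ⊕ ((W ∧ X) ⊽ W)) ⊽ Z))
At X=0, Y=0, Z=0, W=1: circuit gives 0, formula gives 1.

No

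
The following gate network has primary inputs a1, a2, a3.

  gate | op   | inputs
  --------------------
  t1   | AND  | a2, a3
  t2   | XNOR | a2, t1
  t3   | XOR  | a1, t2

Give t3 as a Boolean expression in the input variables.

t1 = a2 AND a3
t2 = a2 XNOR t1 = a2 XNOR (a2 AND a3)
t3 = a1 XOR t2 = a1 XOR (a2 XNOR (a2 AND a3))

a1 XOR (a2 XNOR (a2 AND a3))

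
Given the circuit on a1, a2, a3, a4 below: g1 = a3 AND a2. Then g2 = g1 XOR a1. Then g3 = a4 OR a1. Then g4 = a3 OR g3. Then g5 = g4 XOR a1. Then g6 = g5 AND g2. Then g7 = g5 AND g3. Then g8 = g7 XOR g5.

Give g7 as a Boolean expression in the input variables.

g3 = a4 OR a1
g4 = a3 OR g3 = a3 OR (a4 OR a1)
g5 = g4 XOR a1 = (a3 OR (a4 OR a1)) XOR a1
g7 = g5 AND g3 = ((a3 OR (a4 OR a1)) XOR a1) AND (a4 OR a1)

((a3 OR (a4 OR a1)) XOR a1) AND (a4 OR a1)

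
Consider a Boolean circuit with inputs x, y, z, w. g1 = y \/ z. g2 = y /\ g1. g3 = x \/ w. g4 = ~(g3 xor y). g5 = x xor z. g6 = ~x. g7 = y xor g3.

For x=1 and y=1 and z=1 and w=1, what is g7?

g3 = 1 \/ 1 = 1
g7 = 1 xor 1 = 0

0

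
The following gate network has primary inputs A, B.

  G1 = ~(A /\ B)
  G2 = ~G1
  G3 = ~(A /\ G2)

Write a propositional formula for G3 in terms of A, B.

~(A /\ ~(~(A /\ B)))

G1 = ~(A /\ B)
G2 = ~G1 = ~(~(A /\ B))
G3 = ~(A /\ G2) = ~(A /\ ~(~(A /\ B)))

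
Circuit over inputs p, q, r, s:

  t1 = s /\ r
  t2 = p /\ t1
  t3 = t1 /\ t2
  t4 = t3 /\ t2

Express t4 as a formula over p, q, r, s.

t1 = s /\ r
t2 = p /\ t1 = p /\ (s /\ r)
t3 = t1 /\ t2 = (s /\ r) /\ (p /\ (s /\ r))
t4 = t3 /\ t2 = ((s /\ r) /\ (p /\ (s /\ r))) /\ (p /\ (s /\ r))

((s /\ r) /\ (p /\ (s /\ r))) /\ (p /\ (s /\ r))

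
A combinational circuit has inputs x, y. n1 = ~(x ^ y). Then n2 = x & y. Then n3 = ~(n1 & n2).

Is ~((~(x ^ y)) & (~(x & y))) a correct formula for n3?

n1 = ~(x ^ y)
n2 = x & y
n3 = ~(n1 & n2) = ~((~(x ^ y)) & (x & y))
At x=0, y=0: circuit gives 1, formula gives 0.

No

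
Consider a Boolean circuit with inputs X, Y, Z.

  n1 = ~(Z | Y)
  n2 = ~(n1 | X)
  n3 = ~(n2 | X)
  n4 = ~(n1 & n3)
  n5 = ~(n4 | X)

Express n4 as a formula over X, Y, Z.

n1 = ~(Z | Y)
n2 = ~(n1 | X) = ~((~(Z | Y)) | X)
n3 = ~(n2 | X) = ~((~((~(Z | Y)) | X)) | X)
n4 = ~(n1 & n3) = ~((~(Z | Y)) & (~((~((~(Z | Y)) | X)) | X)))

~((~(Z | Y)) & (~((~((~(Z | Y)) | X)) | X)))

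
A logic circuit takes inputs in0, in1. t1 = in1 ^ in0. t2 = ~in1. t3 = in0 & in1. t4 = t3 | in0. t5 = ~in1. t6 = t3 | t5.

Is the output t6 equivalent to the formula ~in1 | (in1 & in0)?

Yes

t3 = in0 & in1
t5 = ~in1
t6 = t3 | t5 = (in0 & in1) | ~in1
At in0=0, in1=1: circuit gives 0, formula gives 0.
At in0=0, in1=0: circuit gives 1, formula gives 1.
Agrees on all 4 inputs.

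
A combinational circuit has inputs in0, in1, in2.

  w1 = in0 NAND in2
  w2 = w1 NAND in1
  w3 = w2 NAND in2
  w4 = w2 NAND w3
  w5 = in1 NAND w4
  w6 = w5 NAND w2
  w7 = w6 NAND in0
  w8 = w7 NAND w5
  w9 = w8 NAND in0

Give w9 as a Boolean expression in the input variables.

((((in1 NAND (((in0 NAND in2) NAND in1) NAND (((in0 NAND in2) NAND in1) NAND in2))) NAND ((in0 NAND in2) NAND in1)) NAND in0) NAND (in1 NAND (((in0 NAND in2) NAND in1) NAND (((in0 NAND in2) NAND in1) NAND in2)))) NAND in0

w1 = in0 NAND in2
w2 = w1 NAND in1 = (in0 NAND in2) NAND in1
w3 = w2 NAND in2 = ((in0 NAND in2) NAND in1) NAND in2
w4 = w2 NAND w3 = ((in0 NAND in2) NAND in1) NAND (((in0 NAND in2) NAND in1) NAND in2)
w5 = in1 NAND w4 = in1 NAND (((in0 NAND in2) NAND in1) NAND (((in0 NAND in2) NAND in1) NAND in2))
w6 = w5 NAND w2 = (in1 NAND (((in0 NAND in2) NAND in1) NAND (((in0 NAND in2) NAND in1) NAND in2))) NAND ((in0 NAND in2) NAND in1)
w7 = w6 NAND in0 = ((in1 NAND (((in0 NAND in2) NAND in1) NAND (((in0 NAND in2) NAND in1) NAND in2))) NAND ((in0 NAND in2) NAND in1)) NAND in0
w8 = w7 NAND w5 = (((in1 NAND (((in0 NAND in2) NAND in1) NAND (((in0 NAND in2) NAND in1) NAND in2))) NAND ((in0 NAND in2) NAND in1)) NAND in0) NAND (in1 NAND (((in0 NAND in2) NAND in1) NAND (((in0 NAND in2) NAND in1) NAND in2)))
w9 = w8 NAND in0 = ((((in1 NAND (((in0 NAND in2) NAND in1) NAND (((in0 NAND in2) NAND in1) NAND in2))) NAND ((in0 NAND in2) NAND in1)) NAND in0) NAND (in1 NAND (((in0 NAND in2) NAND in1) NAND (((in0 NAND in2) NAND in1) NAND in2)))) NAND in0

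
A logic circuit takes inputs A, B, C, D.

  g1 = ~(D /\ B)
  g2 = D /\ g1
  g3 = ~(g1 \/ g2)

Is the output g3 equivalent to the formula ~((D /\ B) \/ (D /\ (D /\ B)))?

g1 = ~(D /\ B)
g2 = D /\ g1 = D /\ (~(D /\ B))
g3 = ~(g1 \/ g2) = ~((~(D /\ B)) \/ (D /\ (~(D /\ B))))
At A=0, B=0, C=0, D=0: circuit gives 0, formula gives 1.

No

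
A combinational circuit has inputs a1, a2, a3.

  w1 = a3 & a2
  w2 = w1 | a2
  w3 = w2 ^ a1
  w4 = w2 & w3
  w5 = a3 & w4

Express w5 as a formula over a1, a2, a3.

w1 = a3 & a2
w2 = w1 | a2 = (a3 & a2) | a2
w3 = w2 ^ a1 = ((a3 & a2) | a2) ^ a1
w4 = w2 & w3 = ((a3 & a2) | a2) & (((a3 & a2) | a2) ^ a1)
w5 = a3 & w4 = a3 & (((a3 & a2) | a2) & (((a3 & a2) | a2) ^ a1))

a3 & (((a3 & a2) | a2) & (((a3 & a2) | a2) ^ a1))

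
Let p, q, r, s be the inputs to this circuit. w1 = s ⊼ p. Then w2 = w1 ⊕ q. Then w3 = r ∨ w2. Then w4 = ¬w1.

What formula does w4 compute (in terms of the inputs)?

¬(s ⊼ p)

w1 = s ⊼ p
w4 = ¬w1 = ¬(s ⊼ p)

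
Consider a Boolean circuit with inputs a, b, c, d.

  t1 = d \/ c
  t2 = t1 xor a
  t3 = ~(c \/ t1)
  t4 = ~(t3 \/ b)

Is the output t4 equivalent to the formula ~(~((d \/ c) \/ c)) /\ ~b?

t1 = d \/ c
t3 = ~(c \/ t1) = ~(c \/ (d \/ c))
t4 = ~(t3 \/ b) = ~((~(c \/ (d \/ c))) \/ b)
At a=0, b=0, c=0, d=0: circuit gives 0, formula gives 0.
At a=0, b=0, c=0, d=1: circuit gives 1, formula gives 1.
Agrees on all 16 inputs.

Yes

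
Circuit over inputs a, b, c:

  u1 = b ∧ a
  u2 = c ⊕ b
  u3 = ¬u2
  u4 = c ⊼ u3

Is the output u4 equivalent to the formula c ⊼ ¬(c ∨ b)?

u2 = c ⊕ b
u3 = ¬u2 = ¬(c ⊕ b)
u4 = c ⊼ u3 = c ⊼ ¬(c ⊕ b)
At a=0, b=1, c=1: circuit gives 0, formula gives 1.

No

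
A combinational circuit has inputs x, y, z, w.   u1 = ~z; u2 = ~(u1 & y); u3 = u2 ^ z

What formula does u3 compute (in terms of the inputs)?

(~(~z & y)) ^ z

u1 = ~z
u2 = ~(u1 & y) = ~(~z & y)
u3 = u2 ^ z = (~(~z & y)) ^ z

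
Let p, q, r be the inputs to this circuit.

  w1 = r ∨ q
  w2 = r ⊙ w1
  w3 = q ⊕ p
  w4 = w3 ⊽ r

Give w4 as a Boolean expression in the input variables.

w3 = q ⊕ p
w4 = w3 ⊽ r = (q ⊕ p) ⊽ r

(q ⊕ p) ⊽ r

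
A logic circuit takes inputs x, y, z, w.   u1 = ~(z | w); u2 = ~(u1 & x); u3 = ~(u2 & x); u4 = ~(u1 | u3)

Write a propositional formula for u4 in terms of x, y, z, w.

u1 = ~(z | w)
u2 = ~(u1 & x) = ~((~(z | w)) & x)
u3 = ~(u2 & x) = ~((~((~(z | w)) & x)) & x)
u4 = ~(u1 | u3) = ~((~(z | w)) | (~((~((~(z | w)) & x)) & x)))

~((~(z | w)) | (~((~((~(z | w)) & x)) & x)))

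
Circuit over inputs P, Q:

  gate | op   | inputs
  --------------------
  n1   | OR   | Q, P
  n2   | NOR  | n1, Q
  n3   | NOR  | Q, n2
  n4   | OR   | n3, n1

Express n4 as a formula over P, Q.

n1 = Q OR P
n2 = n1 NOR Q = (Q OR P) NOR Q
n3 = Q NOR n2 = Q NOR ((Q OR P) NOR Q)
n4 = n3 OR n1 = (Q NOR ((Q OR P) NOR Q)) OR (Q OR P)

(Q NOR ((Q OR P) NOR Q)) OR (Q OR P)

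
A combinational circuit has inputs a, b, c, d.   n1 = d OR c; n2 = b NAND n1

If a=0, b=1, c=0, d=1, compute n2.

n1 = 1 OR 0 = 1
n2 = 1 NAND 1 = 0

0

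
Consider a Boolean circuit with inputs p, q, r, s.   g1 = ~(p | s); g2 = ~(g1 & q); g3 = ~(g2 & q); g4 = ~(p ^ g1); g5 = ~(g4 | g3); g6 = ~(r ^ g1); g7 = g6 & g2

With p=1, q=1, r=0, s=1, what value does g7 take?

g1 = ~(1 | 1) = 0
g2 = ~(0 & 1) = 1
g6 = ~(0 ^ 0) = 1
g7 = 1 & 1 = 1

1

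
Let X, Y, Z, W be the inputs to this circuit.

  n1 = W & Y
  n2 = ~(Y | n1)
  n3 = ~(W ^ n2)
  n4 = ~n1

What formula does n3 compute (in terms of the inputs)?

~(W ^ (~(Y | (W & Y))))

n1 = W & Y
n2 = ~(Y | n1) = ~(Y | (W & Y))
n3 = ~(W ^ n2) = ~(W ^ (~(Y | (W & Y))))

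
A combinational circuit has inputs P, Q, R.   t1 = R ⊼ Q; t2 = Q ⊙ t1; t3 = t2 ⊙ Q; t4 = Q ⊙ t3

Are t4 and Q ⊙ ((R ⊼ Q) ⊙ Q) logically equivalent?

t1 = R ⊼ Q
t2 = Q ⊙ t1 = Q ⊙ (R ⊼ Q)
t3 = t2 ⊙ Q = (Q ⊙ (R ⊼ Q)) ⊙ Q
t4 = Q ⊙ t3 = Q ⊙ ((Q ⊙ (R ⊼ Q)) ⊙ Q)
At P=0, Q=0, R=0: circuit gives 0, formula gives 1.

No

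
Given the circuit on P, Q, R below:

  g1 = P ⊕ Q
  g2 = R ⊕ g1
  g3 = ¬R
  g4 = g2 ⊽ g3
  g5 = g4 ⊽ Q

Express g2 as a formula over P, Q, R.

g1 = P ⊕ Q
g2 = R ⊕ g1 = R ⊕ (P ⊕ Q)

R ⊕ (P ⊕ Q)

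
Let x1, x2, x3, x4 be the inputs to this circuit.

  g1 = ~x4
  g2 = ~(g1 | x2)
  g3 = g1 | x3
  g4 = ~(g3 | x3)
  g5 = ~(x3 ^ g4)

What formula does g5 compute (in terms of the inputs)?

g1 = ~x4
g3 = g1 | x3 = ~x4 | x3
g4 = ~(g3 | x3) = ~((~x4 | x3) | x3)
g5 = ~(x3 ^ g4) = ~(x3 ^ (~((~x4 | x3) | x3)))

~(x3 ^ (~((~x4 | x3) | x3)))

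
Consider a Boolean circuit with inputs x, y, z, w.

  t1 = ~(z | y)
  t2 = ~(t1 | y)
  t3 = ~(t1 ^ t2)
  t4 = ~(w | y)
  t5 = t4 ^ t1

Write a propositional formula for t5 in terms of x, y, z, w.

t1 = ~(z | y)
t4 = ~(w | y)
t5 = t4 ^ t1 = (~(w | y)) ^ (~(z | y))

(~(w | y)) ^ (~(z | y))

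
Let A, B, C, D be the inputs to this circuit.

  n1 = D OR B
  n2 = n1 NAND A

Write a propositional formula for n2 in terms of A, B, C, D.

n1 = D OR B
n2 = n1 NAND A = (D OR B) NAND A

(D OR B) NAND A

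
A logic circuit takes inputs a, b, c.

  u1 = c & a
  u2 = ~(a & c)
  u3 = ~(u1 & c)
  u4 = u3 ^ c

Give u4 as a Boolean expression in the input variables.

(~((c & a) & c)) ^ c

u1 = c & a
u3 = ~(u1 & c) = ~((c & a) & c)
u4 = u3 ^ c = (~((c & a) & c)) ^ c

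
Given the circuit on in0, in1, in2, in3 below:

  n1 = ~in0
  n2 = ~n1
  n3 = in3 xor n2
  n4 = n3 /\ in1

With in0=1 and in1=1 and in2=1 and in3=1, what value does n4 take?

0

n1 = ~1 = 0
n2 = ~0 = 1
n3 = 1 xor 1 = 0
n4 = 0 /\ 1 = 0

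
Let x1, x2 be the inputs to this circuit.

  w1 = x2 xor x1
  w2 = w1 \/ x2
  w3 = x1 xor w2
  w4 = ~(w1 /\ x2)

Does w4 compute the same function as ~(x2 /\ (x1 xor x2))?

Yes

w1 = x2 xor x1
w4 = ~(w1 /\ x2) = ~((x2 xor x1) /\ x2)
At x1=0, x2=1: circuit gives 0, formula gives 0.
At x1=0, x2=0: circuit gives 1, formula gives 1.
Agrees on all 4 inputs.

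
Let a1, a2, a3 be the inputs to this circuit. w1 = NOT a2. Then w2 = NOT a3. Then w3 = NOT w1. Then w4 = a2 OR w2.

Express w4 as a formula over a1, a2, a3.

w2 = NOT a3
w4 = a2 OR w2 = a2 OR NOT a3

a2 OR NOT a3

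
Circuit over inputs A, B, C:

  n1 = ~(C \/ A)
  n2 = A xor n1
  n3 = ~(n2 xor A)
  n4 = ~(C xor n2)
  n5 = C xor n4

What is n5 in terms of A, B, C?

n1 = ~(C \/ A)
n2 = A xor n1 = A xor (~(C \/ A))
n4 = ~(C xor n2) = ~(C xor (A xor (~(C \/ A))))
n5 = C xor n4 = C xor (~(C xor (A xor (~(C \/ A)))))

C xor (~(C xor (A xor (~(C \/ A)))))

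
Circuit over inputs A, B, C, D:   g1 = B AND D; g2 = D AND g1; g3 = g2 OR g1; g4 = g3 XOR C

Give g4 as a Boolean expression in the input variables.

g1 = B AND D
g2 = D AND g1 = D AND (B AND D)
g3 = g2 OR g1 = (D AND (B AND D)) OR (B AND D)
g4 = g3 XOR C = ((D AND (B AND D)) OR (B AND D)) XOR C

((D AND (B AND D)) OR (B AND D)) XOR C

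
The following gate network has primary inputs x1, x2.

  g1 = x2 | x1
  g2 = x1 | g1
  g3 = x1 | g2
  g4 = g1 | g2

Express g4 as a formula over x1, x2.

g1 = x2 | x1
g2 = x1 | g1 = x1 | (x2 | x1)
g4 = g1 | g2 = (x2 | x1) | (x1 | (x2 | x1))

(x2 | x1) | (x1 | (x2 | x1))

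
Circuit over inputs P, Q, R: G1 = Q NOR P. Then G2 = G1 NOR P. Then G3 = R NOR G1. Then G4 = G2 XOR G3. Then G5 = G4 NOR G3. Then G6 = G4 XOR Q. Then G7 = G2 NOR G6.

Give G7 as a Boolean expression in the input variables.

((Q NOR P) NOR P) NOR ((((Q NOR P) NOR P) XOR (R NOR (Q NOR P))) XOR Q)

G1 = Q NOR P
G2 = G1 NOR P = (Q NOR P) NOR P
G3 = R NOR G1 = R NOR (Q NOR P)
G4 = G2 XOR G3 = ((Q NOR P) NOR P) XOR (R NOR (Q NOR P))
G6 = G4 XOR Q = (((Q NOR P) NOR P) XOR (R NOR (Q NOR P))) XOR Q
G7 = G2 NOR G6 = ((Q NOR P) NOR P) NOR ((((Q NOR P) NOR P) XOR (R NOR (Q NOR P))) XOR Q)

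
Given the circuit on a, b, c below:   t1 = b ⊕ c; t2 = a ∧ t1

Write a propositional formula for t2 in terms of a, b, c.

a ∧ (b ⊕ c)

t1 = b ⊕ c
t2 = a ∧ t1 = a ∧ (b ⊕ c)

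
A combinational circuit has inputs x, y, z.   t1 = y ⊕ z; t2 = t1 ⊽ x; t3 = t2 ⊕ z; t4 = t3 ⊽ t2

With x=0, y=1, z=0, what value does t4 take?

t1 = 1 ⊕ 0 = 1
t2 = 1 ⊽ 0 = 0
t3 = 0 ⊕ 0 = 0
t4 = 0 ⊽ 0 = 1

1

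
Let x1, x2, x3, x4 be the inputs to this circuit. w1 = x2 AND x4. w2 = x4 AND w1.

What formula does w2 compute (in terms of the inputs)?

w1 = x2 AND x4
w2 = x4 AND w1 = x4 AND (x2 AND x4)

x4 AND (x2 AND x4)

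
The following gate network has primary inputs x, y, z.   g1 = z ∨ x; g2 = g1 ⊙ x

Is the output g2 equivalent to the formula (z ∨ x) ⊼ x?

No

g1 = z ∨ x
g2 = g1 ⊙ x = (z ∨ x) ⊙ x
At x=0, y=0, z=1: circuit gives 0, formula gives 1.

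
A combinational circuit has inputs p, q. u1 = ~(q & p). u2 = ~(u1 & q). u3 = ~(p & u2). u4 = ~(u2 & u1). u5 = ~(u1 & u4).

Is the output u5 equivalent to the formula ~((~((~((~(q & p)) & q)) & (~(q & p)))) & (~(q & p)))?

u1 = ~(q & p)
u2 = ~(u1 & q) = ~((~(q & p)) & q)
u4 = ~(u2 & u1) = ~((~((~(q & p)) & q)) & (~(q & p)))
u5 = ~(u1 & u4) = ~((~(q & p)) & (~((~((~(q & p)) & q)) & (~(q & p)))))
At p=0, q=1: circuit gives 0, formula gives 0.
At p=0, q=0: circuit gives 1, formula gives 1.
Agrees on all 4 inputs.

Yes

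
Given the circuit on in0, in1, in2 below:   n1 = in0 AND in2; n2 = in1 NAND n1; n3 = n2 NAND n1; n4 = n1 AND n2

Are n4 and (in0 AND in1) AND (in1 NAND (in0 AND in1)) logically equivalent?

No

n1 = in0 AND in2
n2 = in1 NAND n1 = in1 NAND (in0 AND in2)
n4 = n1 AND n2 = (in0 AND in2) AND (in1 NAND (in0 AND in2))
At in0=1, in1=0, in2=1: circuit gives 1, formula gives 0.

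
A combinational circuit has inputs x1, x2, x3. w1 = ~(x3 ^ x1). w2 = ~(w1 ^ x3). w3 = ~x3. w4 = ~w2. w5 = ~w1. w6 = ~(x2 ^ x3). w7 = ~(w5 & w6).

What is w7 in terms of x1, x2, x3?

~(~(~(x3 ^ x1)) & (~(x2 ^ x3)))

w1 = ~(x3 ^ x1)
w5 = ~w1 = ~(~(x3 ^ x1))
w6 = ~(x2 ^ x3)
w7 = ~(w5 & w6) = ~(~(~(x3 ^ x1)) & (~(x2 ^ x3)))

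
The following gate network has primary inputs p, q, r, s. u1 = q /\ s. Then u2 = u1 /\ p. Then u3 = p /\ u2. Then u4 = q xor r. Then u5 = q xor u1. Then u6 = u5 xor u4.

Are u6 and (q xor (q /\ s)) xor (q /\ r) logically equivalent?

No

u1 = q /\ s
u4 = q xor r
u5 = q xor u1 = q xor (q /\ s)
u6 = u5 xor u4 = (q xor (q /\ s)) xor (q xor r)
At p=0, q=0, r=1, s=0: circuit gives 1, formula gives 0.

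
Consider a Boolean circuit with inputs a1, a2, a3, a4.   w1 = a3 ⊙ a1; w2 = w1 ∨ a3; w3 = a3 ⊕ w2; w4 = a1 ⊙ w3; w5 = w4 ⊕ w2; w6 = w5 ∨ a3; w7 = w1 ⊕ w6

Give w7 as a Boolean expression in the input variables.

w1 = a3 ⊙ a1
w2 = w1 ∨ a3 = (a3 ⊙ a1) ∨ a3
w3 = a3 ⊕ w2 = a3 ⊕ ((a3 ⊙ a1) ∨ a3)
w4 = a1 ⊙ w3 = a1 ⊙ (a3 ⊕ ((a3 ⊙ a1) ∨ a3))
w5 = w4 ⊕ w2 = (a1 ⊙ (a3 ⊕ ((a3 ⊙ a1) ∨ a3))) ⊕ ((a3 ⊙ a1) ∨ a3)
w6 = w5 ∨ a3 = ((a1 ⊙ (a3 ⊕ ((a3 ⊙ a1) ∨ a3))) ⊕ ((a3 ⊙ a1) ∨ a3)) ∨ a3
w7 = w1 ⊕ w6 = (a3 ⊙ a1) ⊕ (((a1 ⊙ (a3 ⊕ ((a3 ⊙ a1) ∨ a3))) ⊕ ((a3 ⊙ a1) ∨ a3)) ∨ a3)

(a3 ⊙ a1) ⊕ (((a1 ⊙ (a3 ⊕ ((a3 ⊙ a1) ∨ a3))) ⊕ ((a3 ⊙ a1) ∨ a3)) ∨ a3)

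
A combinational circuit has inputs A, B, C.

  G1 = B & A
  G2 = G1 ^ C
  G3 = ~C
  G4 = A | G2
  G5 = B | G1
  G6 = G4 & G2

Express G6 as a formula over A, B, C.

G1 = B & A
G2 = G1 ^ C = (B & A) ^ C
G4 = A | G2 = A | ((B & A) ^ C)
G6 = G4 & G2 = (A | ((B & A) ^ C)) & ((B & A) ^ C)

(A | ((B & A) ^ C)) & ((B & A) ^ C)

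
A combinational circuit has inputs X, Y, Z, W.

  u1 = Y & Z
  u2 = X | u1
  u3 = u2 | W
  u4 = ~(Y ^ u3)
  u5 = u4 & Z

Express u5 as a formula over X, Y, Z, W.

u1 = Y & Z
u2 = X | u1 = X | (Y & Z)
u3 = u2 | W = (X | (Y & Z)) | W
u4 = ~(Y ^ u3) = ~(Y ^ ((X | (Y & Z)) | W))
u5 = u4 & Z = (~(Y ^ ((X | (Y & Z)) | W))) & Z

(~(Y ^ ((X | (Y & Z)) | W))) & Z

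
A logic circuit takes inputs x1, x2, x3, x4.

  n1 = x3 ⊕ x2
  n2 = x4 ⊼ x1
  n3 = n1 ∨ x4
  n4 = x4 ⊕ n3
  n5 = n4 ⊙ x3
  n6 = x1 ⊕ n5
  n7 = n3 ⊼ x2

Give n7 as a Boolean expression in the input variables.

((x3 ⊕ x2) ∨ x4) ⊼ x2

n1 = x3 ⊕ x2
n3 = n1 ∨ x4 = (x3 ⊕ x2) ∨ x4
n7 = n3 ⊼ x2 = ((x3 ⊕ x2) ∨ x4) ⊼ x2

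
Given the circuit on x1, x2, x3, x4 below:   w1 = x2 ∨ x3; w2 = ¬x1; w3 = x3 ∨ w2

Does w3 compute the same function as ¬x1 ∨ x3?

w2 = ¬x1
w3 = x3 ∨ w2 = x3 ∨ ¬x1
At x1=1, x2=0, x3=0, x4=0: circuit gives 0, formula gives 0.
At x1=0, x2=0, x3=0, x4=0: circuit gives 1, formula gives 1.
Agrees on all 16 inputs.

Yes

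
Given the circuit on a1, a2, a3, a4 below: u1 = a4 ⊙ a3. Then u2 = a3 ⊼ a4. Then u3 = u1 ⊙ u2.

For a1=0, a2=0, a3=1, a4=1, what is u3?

u1 = 1 ⊙ 1 = 1
u2 = 1 ⊼ 1 = 0
u3 = 1 ⊙ 0 = 0

0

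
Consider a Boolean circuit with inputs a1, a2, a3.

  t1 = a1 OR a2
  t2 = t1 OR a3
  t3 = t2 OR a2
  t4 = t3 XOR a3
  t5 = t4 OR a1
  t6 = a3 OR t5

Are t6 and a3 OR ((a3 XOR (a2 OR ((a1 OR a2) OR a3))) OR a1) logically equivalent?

Yes

t1 = a1 OR a2
t2 = t1 OR a3 = (a1 OR a2) OR a3
t3 = t2 OR a2 = ((a1 OR a2) OR a3) OR a2
t4 = t3 XOR a3 = (((a1 OR a2) OR a3) OR a2) XOR a3
t5 = t4 OR a1 = ((((a1 OR a2) OR a3) OR a2) XOR a3) OR a1
t6 = a3 OR t5 = a3 OR (((((a1 OR a2) OR a3) OR a2) XOR a3) OR a1)
At a1=0, a2=0, a3=0: circuit gives 0, formula gives 0.
At a1=0, a2=0, a3=1: circuit gives 1, formula gives 1.
Agrees on all 8 inputs.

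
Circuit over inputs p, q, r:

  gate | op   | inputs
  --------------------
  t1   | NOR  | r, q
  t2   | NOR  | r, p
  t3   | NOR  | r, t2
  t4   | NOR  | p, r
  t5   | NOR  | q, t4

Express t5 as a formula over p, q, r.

t4 = p NOR r
t5 = q NOR t4 = q NOR (p NOR r)

q NOR (p NOR r)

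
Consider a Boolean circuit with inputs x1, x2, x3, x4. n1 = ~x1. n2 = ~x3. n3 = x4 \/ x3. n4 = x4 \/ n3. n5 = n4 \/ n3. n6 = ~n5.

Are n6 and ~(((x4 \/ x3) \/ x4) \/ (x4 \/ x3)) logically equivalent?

Yes

n3 = x4 \/ x3
n4 = x4 \/ n3 = x4 \/ (x4 \/ x3)
n5 = n4 \/ n3 = (x4 \/ (x4 \/ x3)) \/ (x4 \/ x3)
n6 = ~n5 = ~((x4 \/ (x4 \/ x3)) \/ (x4 \/ x3))
At x1=0, x2=0, x3=0, x4=1: circuit gives 0, formula gives 0.
At x1=0, x2=0, x3=0, x4=0: circuit gives 1, formula gives 1.
Agrees on all 16 inputs.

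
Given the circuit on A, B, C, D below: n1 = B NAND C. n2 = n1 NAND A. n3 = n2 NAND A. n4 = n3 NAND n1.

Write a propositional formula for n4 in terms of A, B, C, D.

n1 = B NAND C
n2 = n1 NAND A = (B NAND C) NAND A
n3 = n2 NAND A = ((B NAND C) NAND A) NAND A
n4 = n3 NAND n1 = (((B NAND C) NAND A) NAND A) NAND (B NAND C)

(((B NAND C) NAND A) NAND A) NAND (B NAND C)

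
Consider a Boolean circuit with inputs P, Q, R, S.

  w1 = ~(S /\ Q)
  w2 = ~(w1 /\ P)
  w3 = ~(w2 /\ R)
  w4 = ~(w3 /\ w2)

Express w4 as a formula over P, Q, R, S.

w1 = ~(S /\ Q)
w2 = ~(w1 /\ P) = ~((~(S /\ Q)) /\ P)
w3 = ~(w2 /\ R) = ~((~((~(S /\ Q)) /\ P)) /\ R)
w4 = ~(w3 /\ w2) = ~((~((~((~(S /\ Q)) /\ P)) /\ R)) /\ (~((~(S /\ Q)) /\ P)))

~((~((~((~(S /\ Q)) /\ P)) /\ R)) /\ (~((~(S /\ Q)) /\ P)))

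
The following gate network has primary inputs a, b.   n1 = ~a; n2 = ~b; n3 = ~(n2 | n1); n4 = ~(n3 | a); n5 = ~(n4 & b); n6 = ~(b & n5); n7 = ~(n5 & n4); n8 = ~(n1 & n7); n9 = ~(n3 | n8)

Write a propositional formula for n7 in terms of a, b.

~((~((~((~(~b | ~a)) | a)) & b)) & (~((~(~b | ~a)) | a)))

n1 = ~a
n2 = ~b
n3 = ~(n2 | n1) = ~(~b | ~a)
n4 = ~(n3 | a) = ~((~(~b | ~a)) | a)
n5 = ~(n4 & b) = ~((~((~(~b | ~a)) | a)) & b)
n7 = ~(n5 & n4) = ~((~((~((~(~b | ~a)) | a)) & b)) & (~((~(~b | ~a)) | a)))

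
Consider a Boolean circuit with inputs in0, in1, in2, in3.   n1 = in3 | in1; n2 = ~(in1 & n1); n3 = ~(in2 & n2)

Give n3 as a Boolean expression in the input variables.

~(in2 & (~(in1 & (in3 | in1))))

n1 = in3 | in1
n2 = ~(in1 & n1) = ~(in1 & (in3 | in1))
n3 = ~(in2 & n2) = ~(in2 & (~(in1 & (in3 | in1))))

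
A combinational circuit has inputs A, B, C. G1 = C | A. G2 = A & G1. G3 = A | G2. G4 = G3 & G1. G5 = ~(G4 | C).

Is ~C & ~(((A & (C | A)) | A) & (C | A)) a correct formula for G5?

Yes

G1 = C | A
G2 = A & G1 = A & (C | A)
G3 = A | G2 = A | (A & (C | A))
G4 = G3 & G1 = (A | (A & (C | A))) & (C | A)
G5 = ~(G4 | C) = ~(((A | (A & (C | A))) & (C | A)) | C)
At A=0, B=0, C=1: circuit gives 0, formula gives 0.
At A=0, B=0, C=0: circuit gives 1, formula gives 1.
Agrees on all 8 inputs.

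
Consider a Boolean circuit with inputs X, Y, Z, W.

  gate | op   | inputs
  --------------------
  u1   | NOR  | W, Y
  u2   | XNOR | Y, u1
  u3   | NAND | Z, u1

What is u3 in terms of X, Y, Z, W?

u1 = W NOR Y
u3 = Z NAND u1 = Z NAND (W NOR Y)

Z NAND (W NOR Y)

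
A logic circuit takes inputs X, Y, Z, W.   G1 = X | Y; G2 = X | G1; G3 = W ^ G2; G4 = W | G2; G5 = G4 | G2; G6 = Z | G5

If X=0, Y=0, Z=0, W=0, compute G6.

0

G1 = 0 | 0 = 0
G2 = 0 | 0 = 0
G4 = 0 | 0 = 0
G5 = 0 | 0 = 0
G6 = 0 | 0 = 0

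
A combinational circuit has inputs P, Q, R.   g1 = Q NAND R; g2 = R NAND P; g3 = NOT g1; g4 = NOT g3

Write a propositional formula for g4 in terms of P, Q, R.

NOT NOT (Q NAND R)

g1 = Q NAND R
g3 = NOT g1 = NOT (Q NAND R)
g4 = NOT g3 = NOT NOT (Q NAND R)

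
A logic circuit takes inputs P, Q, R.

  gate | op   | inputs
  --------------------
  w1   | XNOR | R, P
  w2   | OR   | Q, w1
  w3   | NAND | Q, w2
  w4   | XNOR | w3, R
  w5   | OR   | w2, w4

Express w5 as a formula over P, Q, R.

w1 = R XNOR P
w2 = Q OR w1 = Q OR (R XNOR P)
w3 = Q NAND w2 = Q NAND (Q OR (R XNOR P))
w4 = w3 XNOR R = (Q NAND (Q OR (R XNOR P))) XNOR R
w5 = w2 OR w4 = (Q OR (R XNOR P)) OR ((Q NAND (Q OR (R XNOR P))) XNOR R)

(Q OR (R XNOR P)) OR ((Q NAND (Q OR (R XNOR P))) XNOR R)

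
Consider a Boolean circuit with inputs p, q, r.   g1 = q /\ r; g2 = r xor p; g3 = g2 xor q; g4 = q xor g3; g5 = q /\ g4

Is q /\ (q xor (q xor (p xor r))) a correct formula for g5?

Yes

g2 = r xor p
g3 = g2 xor q = (r xor p) xor q
g4 = q xor g3 = q xor ((r xor p) xor q)
g5 = q /\ g4 = q /\ (q xor ((r xor p) xor q))
At p=0, q=0, r=0: circuit gives 0, formula gives 0.
At p=0, q=1, r=1: circuit gives 1, formula gives 1.
Agrees on all 8 inputs.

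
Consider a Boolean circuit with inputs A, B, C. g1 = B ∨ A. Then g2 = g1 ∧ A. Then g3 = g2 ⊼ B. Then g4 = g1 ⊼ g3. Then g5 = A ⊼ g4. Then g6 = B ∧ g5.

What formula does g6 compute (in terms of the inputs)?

B ∧ (A ⊼ ((B ∨ A) ⊼ (((B ∨ A) ∧ A) ⊼ B)))

g1 = B ∨ A
g2 = g1 ∧ A = (B ∨ A) ∧ A
g3 = g2 ⊼ B = ((B ∨ A) ∧ A) ⊼ B
g4 = g1 ⊼ g3 = (B ∨ A) ⊼ (((B ∨ A) ∧ A) ⊼ B)
g5 = A ⊼ g4 = A ⊼ ((B ∨ A) ⊼ (((B ∨ A) ∧ A) ⊼ B))
g6 = B ∧ g5 = B ∧ (A ⊼ ((B ∨ A) ⊼ (((B ∨ A) ∧ A) ⊼ B)))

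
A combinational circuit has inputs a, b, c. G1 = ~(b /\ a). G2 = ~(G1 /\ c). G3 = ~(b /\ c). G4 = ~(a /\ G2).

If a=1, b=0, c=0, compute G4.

G1 = ~(0 /\ 1) = 1
G2 = ~(1 /\ 0) = 1
G4 = ~(1 /\ 1) = 0

0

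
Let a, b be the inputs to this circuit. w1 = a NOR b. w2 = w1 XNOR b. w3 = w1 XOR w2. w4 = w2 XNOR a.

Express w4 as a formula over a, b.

w1 = a NOR b
w2 = w1 XNOR b = (a NOR b) XNOR b
w4 = w2 XNOR a = ((a NOR b) XNOR b) XNOR a

((a NOR b) XNOR b) XNOR a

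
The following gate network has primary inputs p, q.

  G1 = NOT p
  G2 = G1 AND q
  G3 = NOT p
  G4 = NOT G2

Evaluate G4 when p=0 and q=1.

G1 = NOT 0 = 1
G2 = 1 AND 1 = 1
G4 = NOT 1 = 0

0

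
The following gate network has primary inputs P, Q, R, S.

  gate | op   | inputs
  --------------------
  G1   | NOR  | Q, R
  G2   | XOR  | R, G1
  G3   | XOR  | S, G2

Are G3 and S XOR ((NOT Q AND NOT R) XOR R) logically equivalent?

G1 = Q NOR R
G2 = R XOR G1 = R XOR (Q NOR R)
G3 = S XOR G2 = S XOR (R XOR (Q NOR R))
At P=0, Q=0, R=0, S=1: circuit gives 0, formula gives 0.
At P=0, Q=0, R=0, S=0: circuit gives 1, formula gives 1.
Agrees on all 16 inputs.

Yes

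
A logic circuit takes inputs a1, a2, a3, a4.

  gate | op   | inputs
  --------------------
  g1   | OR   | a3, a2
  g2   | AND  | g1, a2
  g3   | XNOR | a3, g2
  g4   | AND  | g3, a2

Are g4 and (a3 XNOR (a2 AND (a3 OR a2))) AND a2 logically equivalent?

g1 = a3 OR a2
g2 = g1 AND a2 = (a3 OR a2) AND a2
g3 = a3 XNOR g2 = a3 XNOR ((a3 OR a2) AND a2)
g4 = g3 AND a2 = (a3 XNOR ((a3 OR a2) AND a2)) AND a2
At a1=0, a2=0, a3=0, a4=0: circuit gives 0, formula gives 0.
At a1=0, a2=1, a3=1, a4=0: circuit gives 1, formula gives 1.
Agrees on all 16 inputs.

Yes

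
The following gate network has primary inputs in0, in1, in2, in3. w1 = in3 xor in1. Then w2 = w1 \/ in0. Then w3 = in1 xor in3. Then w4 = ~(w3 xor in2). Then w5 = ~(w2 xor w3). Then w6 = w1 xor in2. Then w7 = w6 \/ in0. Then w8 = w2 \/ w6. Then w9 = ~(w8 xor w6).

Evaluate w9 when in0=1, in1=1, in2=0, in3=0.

1

w1 = 0 xor 1 = 1
w2 = 1 \/ 1 = 1
w6 = 1 xor 0 = 1
w8 = 1 \/ 1 = 1
w9 = ~(1 xor 1) = 1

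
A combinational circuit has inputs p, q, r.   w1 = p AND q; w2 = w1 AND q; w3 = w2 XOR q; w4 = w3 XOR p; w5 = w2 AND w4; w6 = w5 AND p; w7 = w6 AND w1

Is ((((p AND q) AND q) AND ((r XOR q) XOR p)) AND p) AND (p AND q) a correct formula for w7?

No

w1 = p AND q
w2 = w1 AND q = (p AND q) AND q
w3 = w2 XOR q = ((p AND q) AND q) XOR q
w4 = w3 XOR p = (((p AND q) AND q) XOR q) XOR p
w5 = w2 AND w4 = ((p AND q) AND q) AND ((((p AND q) AND q) XOR q) XOR p)
w6 = w5 AND p = (((p AND q) AND q) AND ((((p AND q) AND q) XOR q) XOR p)) AND p
w7 = w6 AND w1 = ((((p AND q) AND q) AND ((((p AND q) AND q) XOR q) XOR p)) AND p) AND (p AND q)
At p=1, q=1, r=0: circuit gives 1, formula gives 0.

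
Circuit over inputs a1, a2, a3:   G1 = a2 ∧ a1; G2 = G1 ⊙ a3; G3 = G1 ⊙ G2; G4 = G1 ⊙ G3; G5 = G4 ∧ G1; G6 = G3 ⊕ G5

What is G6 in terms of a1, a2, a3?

G1 = a2 ∧ a1
G2 = G1 ⊙ a3 = (a2 ∧ a1) ⊙ a3
G3 = G1 ⊙ G2 = (a2 ∧ a1) ⊙ ((a2 ∧ a1) ⊙ a3)
G4 = G1 ⊙ G3 = (a2 ∧ a1) ⊙ ((a2 ∧ a1) ⊙ ((a2 ∧ a1) ⊙ a3))
G5 = G4 ∧ G1 = ((a2 ∧ a1) ⊙ ((a2 ∧ a1) ⊙ ((a2 ∧ a1) ⊙ a3))) ∧ (a2 ∧ a1)
G6 = G3 ⊕ G5 = ((a2 ∧ a1) ⊙ ((a2 ∧ a1) ⊙ a3)) ⊕ (((a2 ∧ a1) ⊙ ((a2 ∧ a1) ⊙ ((a2 ∧ a1) ⊙ a3))) ∧ (a2 ∧ a1))

((a2 ∧ a1) ⊙ ((a2 ∧ a1) ⊙ a3)) ⊕ (((a2 ∧ a1) ⊙ ((a2 ∧ a1) ⊙ ((a2 ∧ a1) ⊙ a3))) ∧ (a2 ∧ a1))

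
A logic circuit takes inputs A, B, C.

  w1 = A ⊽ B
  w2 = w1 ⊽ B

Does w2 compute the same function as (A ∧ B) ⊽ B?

w1 = A ⊽ B
w2 = w1 ⊽ B = (A ⊽ B) ⊽ B
At A=0, B=0, C=0: circuit gives 0, formula gives 1.

No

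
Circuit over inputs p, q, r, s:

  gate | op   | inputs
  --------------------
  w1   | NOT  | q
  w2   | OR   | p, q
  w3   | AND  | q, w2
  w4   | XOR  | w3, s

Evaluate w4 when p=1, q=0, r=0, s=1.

1

w2 = 1 OR 0 = 1
w3 = 0 AND 1 = 0
w4 = 0 XOR 1 = 1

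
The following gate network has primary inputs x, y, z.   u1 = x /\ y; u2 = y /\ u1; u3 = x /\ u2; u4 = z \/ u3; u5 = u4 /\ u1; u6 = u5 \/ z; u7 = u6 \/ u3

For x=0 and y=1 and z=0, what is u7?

0

u1 = 0 /\ 1 = 0
u2 = 1 /\ 0 = 0
u3 = 0 /\ 0 = 0
u4 = 0 \/ 0 = 0
u5 = 0 /\ 0 = 0
u6 = 0 \/ 0 = 0
u7 = 0 \/ 0 = 0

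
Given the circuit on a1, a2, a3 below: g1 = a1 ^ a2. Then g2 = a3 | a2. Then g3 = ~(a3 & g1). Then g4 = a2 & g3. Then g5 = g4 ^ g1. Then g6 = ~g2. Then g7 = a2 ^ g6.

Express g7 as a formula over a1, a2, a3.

a2 ^ ~(a3 | a2)

g2 = a3 | a2
g6 = ~g2 = ~(a3 | a2)
g7 = a2 ^ g6 = a2 ^ ~(a3 | a2)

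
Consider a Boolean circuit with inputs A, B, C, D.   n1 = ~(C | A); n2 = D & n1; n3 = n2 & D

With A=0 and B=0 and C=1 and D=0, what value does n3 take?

n1 = ~(1 | 0) = 0
n2 = 0 & 0 = 0
n3 = 0 & 0 = 0

0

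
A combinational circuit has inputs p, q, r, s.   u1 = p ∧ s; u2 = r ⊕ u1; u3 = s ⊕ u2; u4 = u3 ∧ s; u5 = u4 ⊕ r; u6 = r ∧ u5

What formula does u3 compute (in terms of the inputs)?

s ⊕ (r ⊕ (p ∧ s))

u1 = p ∧ s
u2 = r ⊕ u1 = r ⊕ (p ∧ s)
u3 = s ⊕ u2 = s ⊕ (r ⊕ (p ∧ s))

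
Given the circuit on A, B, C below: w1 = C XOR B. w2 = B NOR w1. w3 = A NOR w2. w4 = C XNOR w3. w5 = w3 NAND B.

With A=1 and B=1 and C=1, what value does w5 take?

w1 = 1 XOR 1 = 0
w2 = 1 NOR 0 = 0
w3 = 1 NOR 0 = 0
w5 = 0 NAND 1 = 1

1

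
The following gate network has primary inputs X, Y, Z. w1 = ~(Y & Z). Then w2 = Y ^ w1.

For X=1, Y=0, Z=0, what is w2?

w1 = ~(0 & 0) = 1
w2 = 0 ^ 1 = 1

1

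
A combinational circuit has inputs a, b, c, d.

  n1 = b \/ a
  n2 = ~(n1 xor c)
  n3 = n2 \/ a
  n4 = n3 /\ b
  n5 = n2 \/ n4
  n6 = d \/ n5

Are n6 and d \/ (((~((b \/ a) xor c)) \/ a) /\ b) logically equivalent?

n1 = b \/ a
n2 = ~(n1 xor c) = ~((b \/ a) xor c)
n3 = n2 \/ a = (~((b \/ a) xor c)) \/ a
n4 = n3 /\ b = ((~((b \/ a) xor c)) \/ a) /\ b
n5 = n2 \/ n4 = (~((b \/ a) xor c)) \/ (((~((b \/ a) xor c)) \/ a) /\ b)
n6 = d \/ n5 = d \/ ((~((b \/ a) xor c)) \/ (((~((b \/ a) xor c)) \/ a) /\ b))
At a=0, b=0, c=0, d=0: circuit gives 1, formula gives 0.

No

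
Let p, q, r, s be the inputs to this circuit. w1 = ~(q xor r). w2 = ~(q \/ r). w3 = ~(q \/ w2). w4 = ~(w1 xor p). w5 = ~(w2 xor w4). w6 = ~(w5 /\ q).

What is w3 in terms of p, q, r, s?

w2 = ~(q \/ r)
w3 = ~(q \/ w2) = ~(q \/ (~(q \/ r)))

~(q \/ (~(q \/ r)))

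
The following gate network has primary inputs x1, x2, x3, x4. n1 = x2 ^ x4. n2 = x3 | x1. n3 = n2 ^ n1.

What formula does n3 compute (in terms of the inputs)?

n1 = x2 ^ x4
n2 = x3 | x1
n3 = n2 ^ n1 = (x3 | x1) ^ (x2 ^ x4)

(x3 | x1) ^ (x2 ^ x4)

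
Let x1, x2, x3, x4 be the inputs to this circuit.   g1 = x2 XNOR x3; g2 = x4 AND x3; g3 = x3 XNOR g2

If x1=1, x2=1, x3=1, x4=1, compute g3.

g2 = 1 AND 1 = 1
g3 = 1 XNOR 1 = 1

1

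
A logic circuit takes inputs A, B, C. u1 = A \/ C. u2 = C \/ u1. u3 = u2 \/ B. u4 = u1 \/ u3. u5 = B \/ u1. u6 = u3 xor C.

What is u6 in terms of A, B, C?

u1 = A \/ C
u2 = C \/ u1 = C \/ (A \/ C)
u3 = u2 \/ B = (C \/ (A \/ C)) \/ B
u6 = u3 xor C = ((C \/ (A \/ C)) \/ B) xor C

((C \/ (A \/ C)) \/ B) xor C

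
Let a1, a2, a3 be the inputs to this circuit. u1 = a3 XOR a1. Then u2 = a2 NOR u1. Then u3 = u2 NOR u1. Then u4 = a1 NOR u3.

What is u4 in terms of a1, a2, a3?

a1 NOR ((a2 NOR (a3 XOR a1)) NOR (a3 XOR a1))

u1 = a3 XOR a1
u2 = a2 NOR u1 = a2 NOR (a3 XOR a1)
u3 = u2 NOR u1 = (a2 NOR (a3 XOR a1)) NOR (a3 XOR a1)
u4 = a1 NOR u3 = a1 NOR ((a2 NOR (a3 XOR a1)) NOR (a3 XOR a1))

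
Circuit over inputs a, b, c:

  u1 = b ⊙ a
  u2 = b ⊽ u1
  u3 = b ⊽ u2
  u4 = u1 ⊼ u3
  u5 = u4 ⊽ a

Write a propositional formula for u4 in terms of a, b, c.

u1 = b ⊙ a
u2 = b ⊽ u1 = b ⊽ (b ⊙ a)
u3 = b ⊽ u2 = b ⊽ (b ⊽ (b ⊙ a))
u4 = u1 ⊼ u3 = (b ⊙ a) ⊼ (b ⊽ (b ⊽ (b ⊙ a)))

(b ⊙ a) ⊼ (b ⊽ (b ⊽ (b ⊙ a)))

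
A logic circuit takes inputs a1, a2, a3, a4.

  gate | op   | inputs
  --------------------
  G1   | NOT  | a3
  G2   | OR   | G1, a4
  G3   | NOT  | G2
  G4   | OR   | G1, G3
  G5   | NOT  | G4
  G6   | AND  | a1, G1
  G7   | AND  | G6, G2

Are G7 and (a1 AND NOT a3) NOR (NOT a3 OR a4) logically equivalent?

No

G1 = NOT a3
G2 = G1 OR a4 = NOT a3 OR a4
G6 = a1 AND G1 = a1 AND NOT a3
G7 = G6 AND G2 = (a1 AND NOT a3) AND (NOT a3 OR a4)
At a1=0, a2=0, a3=1, a4=0: circuit gives 0, formula gives 1.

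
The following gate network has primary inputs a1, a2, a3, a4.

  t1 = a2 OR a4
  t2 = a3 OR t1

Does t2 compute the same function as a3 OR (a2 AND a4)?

No

t1 = a2 OR a4
t2 = a3 OR t1 = a3 OR (a2 OR a4)
At a1=0, a2=0, a3=0, a4=1: circuit gives 1, formula gives 0.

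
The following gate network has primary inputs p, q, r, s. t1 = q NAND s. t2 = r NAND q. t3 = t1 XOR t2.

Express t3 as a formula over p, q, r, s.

t1 = q NAND s
t2 = r NAND q
t3 = t1 XOR t2 = (q NAND s) XOR (r NAND q)

(q NAND s) XOR (r NAND q)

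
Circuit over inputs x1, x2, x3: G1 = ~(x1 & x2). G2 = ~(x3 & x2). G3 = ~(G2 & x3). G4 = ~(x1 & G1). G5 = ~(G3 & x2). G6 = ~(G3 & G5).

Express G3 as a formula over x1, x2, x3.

~((~(x3 & x2)) & x3)

G2 = ~(x3 & x2)
G3 = ~(G2 & x3) = ~((~(x3 & x2)) & x3)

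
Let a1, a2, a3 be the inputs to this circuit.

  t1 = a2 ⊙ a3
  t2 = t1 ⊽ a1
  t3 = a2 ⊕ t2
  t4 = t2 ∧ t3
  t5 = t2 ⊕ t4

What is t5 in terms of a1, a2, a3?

t1 = a2 ⊙ a3
t2 = t1 ⊽ a1 = (a2 ⊙ a3) ⊽ a1
t3 = a2 ⊕ t2 = a2 ⊕ ((a2 ⊙ a3) ⊽ a1)
t4 = t2 ∧ t3 = ((a2 ⊙ a3) ⊽ a1) ∧ (a2 ⊕ ((a2 ⊙ a3) ⊽ a1))
t5 = t2 ⊕ t4 = ((a2 ⊙ a3) ⊽ a1) ⊕ (((a2 ⊙ a3) ⊽ a1) ∧ (a2 ⊕ ((a2 ⊙ a3) ⊽ a1)))

((a2 ⊙ a3) ⊽ a1) ⊕ (((a2 ⊙ a3) ⊽ a1) ∧ (a2 ⊕ ((a2 ⊙ a3) ⊽ a1)))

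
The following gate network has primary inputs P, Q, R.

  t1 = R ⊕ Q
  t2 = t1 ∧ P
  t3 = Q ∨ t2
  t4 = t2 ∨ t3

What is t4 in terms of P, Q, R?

t1 = R ⊕ Q
t2 = t1 ∧ P = (R ⊕ Q) ∧ P
t3 = Q ∨ t2 = Q ∨ ((R ⊕ Q) ∧ P)
t4 = t2 ∨ t3 = ((R ⊕ Q) ∧ P) ∨ (Q ∨ ((R ⊕ Q) ∧ P))

((R ⊕ Q) ∧ P) ∨ (Q ∨ ((R ⊕ Q) ∧ P))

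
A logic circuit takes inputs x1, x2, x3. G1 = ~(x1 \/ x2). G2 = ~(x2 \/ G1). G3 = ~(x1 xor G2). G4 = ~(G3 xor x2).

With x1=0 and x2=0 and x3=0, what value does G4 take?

G1 = ~(0 \/ 0) = 1
G2 = ~(0 \/ 1) = 0
G3 = ~(0 xor 0) = 1
G4 = ~(1 xor 0) = 0

0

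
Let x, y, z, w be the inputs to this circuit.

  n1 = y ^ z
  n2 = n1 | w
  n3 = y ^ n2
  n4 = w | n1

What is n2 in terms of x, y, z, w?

n1 = y ^ z
n2 = n1 | w = (y ^ z) | w

(y ^ z) | w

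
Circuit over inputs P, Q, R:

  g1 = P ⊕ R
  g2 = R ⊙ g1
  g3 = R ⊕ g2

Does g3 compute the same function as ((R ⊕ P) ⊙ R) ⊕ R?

g1 = P ⊕ R
g2 = R ⊙ g1 = R ⊙ (P ⊕ R)
g3 = R ⊕ g2 = R ⊕ (R ⊙ (P ⊕ R))
At P=0, Q=0, R=1: circuit gives 0, formula gives 0.
At P=0, Q=0, R=0: circuit gives 1, formula gives 1.
Agrees on all 8 inputs.

Yes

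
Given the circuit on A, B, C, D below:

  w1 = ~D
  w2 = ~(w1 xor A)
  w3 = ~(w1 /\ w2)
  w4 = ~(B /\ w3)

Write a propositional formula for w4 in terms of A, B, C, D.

w1 = ~D
w2 = ~(w1 xor A) = ~(~D xor A)
w3 = ~(w1 /\ w2) = ~(~D /\ (~(~D xor A)))
w4 = ~(B /\ w3) = ~(B /\ (~(~D /\ (~(~D xor A)))))

~(B /\ (~(~D /\ (~(~D xor A)))))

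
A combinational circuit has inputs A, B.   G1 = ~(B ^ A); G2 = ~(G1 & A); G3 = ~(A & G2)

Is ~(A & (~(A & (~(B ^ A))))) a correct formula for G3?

Yes

G1 = ~(B ^ A)
G2 = ~(G1 & A) = ~((~(B ^ A)) & A)
G3 = ~(A & G2) = ~(A & (~((~(B ^ A)) & A)))
At A=1, B=0: circuit gives 0, formula gives 0.
At A=0, B=0: circuit gives 1, formula gives 1.
Agrees on all 4 inputs.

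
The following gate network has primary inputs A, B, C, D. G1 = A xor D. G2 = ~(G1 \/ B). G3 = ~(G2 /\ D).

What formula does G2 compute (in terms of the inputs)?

~((A xor D) \/ B)

G1 = A xor D
G2 = ~(G1 \/ B) = ~((A xor D) \/ B)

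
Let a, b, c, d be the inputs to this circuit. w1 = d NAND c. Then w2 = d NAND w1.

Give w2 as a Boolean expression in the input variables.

w1 = d NAND c
w2 = d NAND w1 = d NAND (d NAND c)

d NAND (d NAND c)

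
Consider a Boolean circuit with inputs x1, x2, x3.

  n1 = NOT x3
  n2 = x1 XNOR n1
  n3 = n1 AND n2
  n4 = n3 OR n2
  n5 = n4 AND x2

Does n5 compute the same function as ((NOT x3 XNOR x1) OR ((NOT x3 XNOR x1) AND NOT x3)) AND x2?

Yes

n1 = NOT x3
n2 = x1 XNOR n1 = x1 XNOR NOT x3
n3 = n1 AND n2 = NOT x3 AND (x1 XNOR NOT x3)
n4 = n3 OR n2 = (NOT x3 AND (x1 XNOR NOT x3)) OR (x1 XNOR NOT x3)
n5 = n4 AND x2 = ((NOT x3 AND (x1 XNOR NOT x3)) OR (x1 XNOR NOT x3)) AND x2
At x1=0, x2=0, x3=0: circuit gives 0, formula gives 0.
At x1=0, x2=1, x3=1: circuit gives 1, formula gives 1.
Agrees on all 8 inputs.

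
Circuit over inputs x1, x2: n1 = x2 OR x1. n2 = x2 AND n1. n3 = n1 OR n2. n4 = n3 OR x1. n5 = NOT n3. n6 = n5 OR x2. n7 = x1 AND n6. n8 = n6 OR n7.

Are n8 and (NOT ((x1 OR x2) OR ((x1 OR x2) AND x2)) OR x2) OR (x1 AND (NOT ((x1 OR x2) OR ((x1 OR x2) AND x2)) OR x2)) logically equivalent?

Yes

n1 = x2 OR x1
n2 = x2 AND n1 = x2 AND (x2 OR x1)
n3 = n1 OR n2 = (x2 OR x1) OR (x2 AND (x2 OR x1))
n5 = NOT n3 = NOT ((x2 OR x1) OR (x2 AND (x2 OR x1)))
n6 = n5 OR x2 = NOT ((x2 OR x1) OR (x2 AND (x2 OR x1))) OR x2
n7 = x1 AND n6 = x1 AND (NOT ((x2 OR x1) OR (x2 AND (x2 OR x1))) OR x2)
n8 = n6 OR n7 = (NOT ((x2 OR x1) OR (x2 AND (x2 OR x1))) OR x2) OR (x1 AND (NOT ((x2 OR x1) OR (x2 AND (x2 OR x1))) OR x2))
At x1=1, x2=0: circuit gives 0, formula gives 0.
At x1=0, x2=0: circuit gives 1, formula gives 1.
Agrees on all 4 inputs.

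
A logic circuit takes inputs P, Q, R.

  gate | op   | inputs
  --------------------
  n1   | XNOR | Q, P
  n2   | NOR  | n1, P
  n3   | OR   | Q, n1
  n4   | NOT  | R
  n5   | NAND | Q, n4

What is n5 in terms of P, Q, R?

n4 = NOT R
n5 = Q NAND n4 = Q NAND NOT R

Q NAND NOT R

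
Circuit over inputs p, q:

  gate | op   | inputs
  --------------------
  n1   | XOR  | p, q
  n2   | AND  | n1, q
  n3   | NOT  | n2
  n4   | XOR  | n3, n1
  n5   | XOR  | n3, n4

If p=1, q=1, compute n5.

0

n1 = 1 XOR 1 = 0
n2 = 0 AND 1 = 0
n3 = NOT 0 = 1
n4 = 1 XOR 0 = 1
n5 = 1 XOR 1 = 0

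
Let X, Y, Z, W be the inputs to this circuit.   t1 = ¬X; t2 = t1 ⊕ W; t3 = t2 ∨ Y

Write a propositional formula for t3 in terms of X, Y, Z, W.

t1 = ¬X
t2 = t1 ⊕ W = ¬X ⊕ W
t3 = t2 ∨ Y = (¬X ⊕ W) ∨ Y

(¬X ⊕ W) ∨ Y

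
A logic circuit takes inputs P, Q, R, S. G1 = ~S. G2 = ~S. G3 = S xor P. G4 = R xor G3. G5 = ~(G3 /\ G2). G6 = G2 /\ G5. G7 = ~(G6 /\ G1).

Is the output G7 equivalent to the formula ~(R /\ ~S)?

No

G1 = ~S
G2 = ~S
G3 = S xor P
G5 = ~(G3 /\ G2) = ~((S xor P) /\ ~S)
G6 = G2 /\ G5 = ~S /\ (~((S xor P) /\ ~S))
G7 = ~(G6 /\ G1) = ~((~S /\ (~((S xor P) /\ ~S))) /\ ~S)
At P=0, Q=0, R=0, S=0: circuit gives 0, formula gives 1.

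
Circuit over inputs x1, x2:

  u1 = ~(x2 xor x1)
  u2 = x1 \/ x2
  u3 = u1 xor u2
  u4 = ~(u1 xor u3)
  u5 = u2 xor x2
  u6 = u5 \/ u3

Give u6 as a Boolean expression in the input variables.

u1 = ~(x2 xor x1)
u2 = x1 \/ x2
u3 = u1 xor u2 = (~(x2 xor x1)) xor (x1 \/ x2)
u5 = u2 xor x2 = (x1 \/ x2) xor x2
u6 = u5 \/ u3 = ((x1 \/ x2) xor x2) \/ ((~(x2 xor x1)) xor (x1 \/ x2))

((x1 \/ x2) xor x2) \/ ((~(x2 xor x1)) xor (x1 \/ x2))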